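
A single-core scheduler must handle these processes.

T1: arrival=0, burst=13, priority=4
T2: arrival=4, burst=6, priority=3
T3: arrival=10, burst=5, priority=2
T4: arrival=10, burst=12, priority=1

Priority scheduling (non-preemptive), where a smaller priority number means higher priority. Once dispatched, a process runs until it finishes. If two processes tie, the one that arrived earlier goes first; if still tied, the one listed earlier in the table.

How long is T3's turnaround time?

20

Schedule: | T1 0-13 | T4 13-25 | T3 25-30 | T2 30-36 |
Completion: T1=13  T2=36  T3=30  T4=25
Turnaround (C−A): T1=13  T2=32  T3=20  T4=15
Turnaround(T3) = completion − arrival = 30 − 10 = 20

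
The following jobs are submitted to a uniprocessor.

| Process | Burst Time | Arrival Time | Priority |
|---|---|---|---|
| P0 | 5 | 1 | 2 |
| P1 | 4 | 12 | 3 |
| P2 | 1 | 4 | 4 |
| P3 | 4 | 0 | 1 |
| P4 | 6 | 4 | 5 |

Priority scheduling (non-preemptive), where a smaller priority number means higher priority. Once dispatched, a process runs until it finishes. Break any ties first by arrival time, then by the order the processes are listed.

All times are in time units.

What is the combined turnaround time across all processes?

Schedule: | P3 0-4 | P0 4-9 | P2 9-10 | P4 10-16 | P1 16-20 |
Completion: P0=9  P1=20  P2=10  P3=4  P4=16
Turnaround (C−A): P0=8  P1=8  P2=6  P3=4  P4=12
Turnaround = completion − arrival: P0=8, P1=8, P2=6, P3=4, P4=12
Total turnaround = 8 + 8 + 6 + 4 + 12 = 38

38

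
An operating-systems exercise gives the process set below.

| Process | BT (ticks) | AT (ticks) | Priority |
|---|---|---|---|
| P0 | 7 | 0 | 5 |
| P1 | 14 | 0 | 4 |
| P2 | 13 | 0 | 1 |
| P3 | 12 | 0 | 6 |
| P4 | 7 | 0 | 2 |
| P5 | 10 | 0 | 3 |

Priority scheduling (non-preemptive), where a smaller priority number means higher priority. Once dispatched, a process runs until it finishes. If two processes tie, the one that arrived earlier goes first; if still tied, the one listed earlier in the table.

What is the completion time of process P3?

63

Schedule: | P2 0-13 | P4 13-20 | P5 20-30 | P1 30-44 | P0 44-51 | P3 51-63 |
Completion: P0=51  P1=44  P2=13  P3=63  P4=20  P5=30
Turnaround (C−A): P0=51  P1=44  P2=13  P3=63  P4=20  P5=30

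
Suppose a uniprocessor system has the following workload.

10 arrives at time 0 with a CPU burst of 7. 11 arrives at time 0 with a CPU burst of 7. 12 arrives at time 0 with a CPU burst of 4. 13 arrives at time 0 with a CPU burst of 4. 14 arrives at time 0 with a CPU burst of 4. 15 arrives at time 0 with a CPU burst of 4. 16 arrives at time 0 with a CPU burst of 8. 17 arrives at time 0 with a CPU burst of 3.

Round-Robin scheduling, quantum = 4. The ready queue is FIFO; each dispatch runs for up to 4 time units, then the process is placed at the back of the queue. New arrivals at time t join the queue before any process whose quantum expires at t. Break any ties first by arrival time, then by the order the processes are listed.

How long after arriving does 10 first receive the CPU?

Schedule: | 10 0-4 | 11 4-8 | 12 8-12 | 13 12-16 | 14 16-20 | 15 20-24 | 16 24-28 | 17 28-31 | 10 31-34 | 11 34-37 | 16 37-41 |
Completion: 10=34  11=37  12=12  13=16  14=20  15=24  16=41  17=31
Response(10) = first start − arrival = 0 − 0 = 0

0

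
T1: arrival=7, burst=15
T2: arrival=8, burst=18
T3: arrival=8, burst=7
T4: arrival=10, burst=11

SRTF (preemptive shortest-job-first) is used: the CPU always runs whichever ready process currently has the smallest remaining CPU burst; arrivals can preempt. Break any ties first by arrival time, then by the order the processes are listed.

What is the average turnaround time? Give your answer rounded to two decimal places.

Schedule: | idle 0-7 | T1 7-8 | T3 8-15 | T4 15-26 | T1 26-40 | T2 40-58 |
Completion: T1=40  T2=58  T3=15  T4=26
Turnaround times: T1=33, T2=50, T3=7, T4=16
Average turnaround = (33+50+7+16) / 4 = 106/4 = 26.50

26.50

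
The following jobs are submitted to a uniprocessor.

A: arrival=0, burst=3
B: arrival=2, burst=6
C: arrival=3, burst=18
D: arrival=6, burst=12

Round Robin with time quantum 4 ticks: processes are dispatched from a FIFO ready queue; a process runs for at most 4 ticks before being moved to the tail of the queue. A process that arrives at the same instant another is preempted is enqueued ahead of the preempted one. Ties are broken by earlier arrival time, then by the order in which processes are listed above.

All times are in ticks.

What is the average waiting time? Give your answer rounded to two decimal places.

Schedule: | A 0-3 | B 3-7 | C 7-11 | D 11-15 | B 15-17 | C 17-21 | D 21-25 | C 25-29 | D 29-33 | C 33-39 |
Completion: A=3  B=17  C=39  D=33
Waiting times: A=0, B=9, C=18, D=15
Average waiting = (0+9+18+15) / 4 = 42/4 = 10.50

10.50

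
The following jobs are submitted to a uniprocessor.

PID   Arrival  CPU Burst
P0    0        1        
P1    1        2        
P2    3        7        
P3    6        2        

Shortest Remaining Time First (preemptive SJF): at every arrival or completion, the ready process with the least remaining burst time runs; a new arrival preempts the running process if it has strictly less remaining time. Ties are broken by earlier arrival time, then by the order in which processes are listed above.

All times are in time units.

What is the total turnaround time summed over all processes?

Schedule: | P0 0-1 | P1 1-3 | P2 3-6 | P3 6-8 | P2 8-12 |
Completion: P0=1  P1=3  P2=12  P3=8
Turnaround (C−A): P0=1  P1=2  P2=9  P3=2
Turnaround = completion − arrival: P0=1, P1=2, P2=9, P3=2
Total turnaround = 1 + 2 + 9 + 2 = 14

14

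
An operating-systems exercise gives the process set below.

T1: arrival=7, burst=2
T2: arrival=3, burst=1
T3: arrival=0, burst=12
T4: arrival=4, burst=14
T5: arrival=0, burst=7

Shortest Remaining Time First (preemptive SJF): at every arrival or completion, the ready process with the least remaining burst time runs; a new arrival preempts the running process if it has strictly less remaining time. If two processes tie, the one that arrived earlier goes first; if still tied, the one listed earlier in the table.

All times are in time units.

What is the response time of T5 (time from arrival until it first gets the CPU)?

Gantt: | T5 0-3 | T2 3-4 | T5 4-8 | T1 8-10 | T3 10-22 | T4 22-36 |
Completion: T1=10  T2=4  T3=22  T4=36  T5=8
Turnaround (C−A): T1=3  T2=1  T3=22  T4=32  T5=8
Response(T5) = first start − arrival = 0 − 0 = 0

0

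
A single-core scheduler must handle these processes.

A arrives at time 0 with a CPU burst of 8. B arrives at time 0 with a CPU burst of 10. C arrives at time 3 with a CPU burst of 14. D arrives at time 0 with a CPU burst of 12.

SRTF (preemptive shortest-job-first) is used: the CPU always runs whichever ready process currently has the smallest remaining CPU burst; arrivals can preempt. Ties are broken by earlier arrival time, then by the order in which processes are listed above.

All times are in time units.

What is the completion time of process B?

18

Gantt: | A 0-8 | B 8-18 | D 18-30 | C 30-44 |
Completion: A=8  B=18  C=44  D=30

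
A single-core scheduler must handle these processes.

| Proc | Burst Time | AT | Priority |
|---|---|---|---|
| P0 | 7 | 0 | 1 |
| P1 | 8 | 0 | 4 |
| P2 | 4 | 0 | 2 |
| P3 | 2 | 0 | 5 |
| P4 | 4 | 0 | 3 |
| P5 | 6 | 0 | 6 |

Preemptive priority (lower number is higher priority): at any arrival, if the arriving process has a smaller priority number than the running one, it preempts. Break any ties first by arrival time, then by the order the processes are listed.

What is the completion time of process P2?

Timeline: | P0 0-7 | P2 7-11 | P4 11-15 | P1 15-23 | P3 23-25 | P5 25-31 |
Completion: P0=7  P1=23  P2=11  P3=25  P4=15  P5=31

11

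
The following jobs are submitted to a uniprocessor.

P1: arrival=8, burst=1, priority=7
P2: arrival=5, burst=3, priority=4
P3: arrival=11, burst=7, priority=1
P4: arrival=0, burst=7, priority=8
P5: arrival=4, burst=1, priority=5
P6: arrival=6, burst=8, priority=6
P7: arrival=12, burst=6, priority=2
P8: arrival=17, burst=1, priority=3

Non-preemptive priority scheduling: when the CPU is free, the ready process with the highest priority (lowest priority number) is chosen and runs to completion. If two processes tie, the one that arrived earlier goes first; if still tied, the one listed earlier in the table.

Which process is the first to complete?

P4

Gantt: | P4 0-7 | P2 7-10 | P5 10-11 | P3 11-18 | P7 18-24 | P8 24-25 | P6 25-33 | P1 33-34 |
Completion: P1=34  P2=10  P3=18  P4=7  P5=11  P6=33  P7=24  P8=25
Turnaround (C−A): P1=26  P2=5  P3=7  P4=7  P5=7  P6=27  P7=12  P8=8
Finish order: P4 → P2 → P5 → P3 → P7 → P8 → P6 → P1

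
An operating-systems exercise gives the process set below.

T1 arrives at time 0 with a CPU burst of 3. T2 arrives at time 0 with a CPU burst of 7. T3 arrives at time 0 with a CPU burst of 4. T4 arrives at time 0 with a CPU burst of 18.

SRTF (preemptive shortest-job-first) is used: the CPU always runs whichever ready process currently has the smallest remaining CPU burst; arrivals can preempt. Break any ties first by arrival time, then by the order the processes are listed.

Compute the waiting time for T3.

3

Schedule: | T1 0-3 | T3 3-7 | T2 7-14 | T4 14-32 |
Completion: T1=3  T2=14  T3=7  T4=32
Turnaround (C−A): T1=3  T2=14  T3=7  T4=32
Waiting(T3) = turnaround − burst = 7 − 4 = 3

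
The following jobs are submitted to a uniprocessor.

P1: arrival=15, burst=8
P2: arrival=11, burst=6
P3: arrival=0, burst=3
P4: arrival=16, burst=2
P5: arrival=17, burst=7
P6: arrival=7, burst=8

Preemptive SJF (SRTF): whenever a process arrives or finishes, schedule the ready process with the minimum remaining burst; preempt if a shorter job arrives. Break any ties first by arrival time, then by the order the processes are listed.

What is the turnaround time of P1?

23

Gantt: | P3 0-3 | idle 3-7 | P6 7-15 | P2 15-16 | P4 16-18 | P2 18-23 | P5 23-30 | P1 30-38 |
Completion: P1=38  P2=23  P3=3  P4=18  P5=30  P6=15
Turnaround (C−A): P1=23  P2=12  P3=3  P4=2  P5=13  P6=8
Turnaround(P1) = completion − arrival = 38 − 15 = 23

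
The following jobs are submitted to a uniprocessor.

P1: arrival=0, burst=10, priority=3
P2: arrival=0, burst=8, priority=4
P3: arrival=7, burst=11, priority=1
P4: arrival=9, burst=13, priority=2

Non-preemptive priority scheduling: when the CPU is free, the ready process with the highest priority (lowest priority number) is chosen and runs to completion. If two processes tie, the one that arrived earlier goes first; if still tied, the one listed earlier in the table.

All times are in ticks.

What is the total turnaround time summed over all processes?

91

Schedule: | P1 0-10 | P3 10-21 | P4 21-34 | P2 34-42 |
Completion: P1=10  P2=42  P3=21  P4=34
Turnaround = completion − arrival: P1=10, P2=42, P3=14, P4=25
Total turnaround = 10 + 42 + 14 + 25 = 91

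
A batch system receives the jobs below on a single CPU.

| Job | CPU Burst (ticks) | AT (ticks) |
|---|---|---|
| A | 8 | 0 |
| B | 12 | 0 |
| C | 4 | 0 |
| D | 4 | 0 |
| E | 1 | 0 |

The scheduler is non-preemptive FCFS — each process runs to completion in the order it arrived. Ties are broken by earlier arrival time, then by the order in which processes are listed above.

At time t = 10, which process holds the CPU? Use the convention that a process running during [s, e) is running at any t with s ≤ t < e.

Gantt: | A 0-8 | B 8-20 | C 20-24 | D 24-28 | E 28-29 |
Completion: A=8  B=20  C=24  D=28  E=29

B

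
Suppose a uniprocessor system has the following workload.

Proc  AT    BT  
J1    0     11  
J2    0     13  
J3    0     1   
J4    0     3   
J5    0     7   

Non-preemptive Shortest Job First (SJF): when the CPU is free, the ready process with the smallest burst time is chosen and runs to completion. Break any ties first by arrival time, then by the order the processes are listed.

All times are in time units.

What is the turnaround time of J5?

11

Timeline: | J3 0-1 | J4 1-4 | J5 4-11 | J1 11-22 | J2 22-35 |
Completion: J1=22  J2=35  J3=1  J4=4  J5=11
Turnaround (C−A): J1=22  J2=35  J3=1  J4=4  J5=11
Turnaround(J5) = completion − arrival = 11 − 0 = 11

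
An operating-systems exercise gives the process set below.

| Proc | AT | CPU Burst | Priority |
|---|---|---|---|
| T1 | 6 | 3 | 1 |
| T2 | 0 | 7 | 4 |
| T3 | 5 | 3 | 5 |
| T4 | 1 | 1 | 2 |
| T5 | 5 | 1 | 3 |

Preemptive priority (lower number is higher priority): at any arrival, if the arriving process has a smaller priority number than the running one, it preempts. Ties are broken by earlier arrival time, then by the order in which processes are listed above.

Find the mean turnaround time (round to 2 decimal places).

Schedule: | T2 0-1 | T4 1-2 | T2 2-5 | T5 5-6 | T1 6-9 | T2 9-12 | T3 12-15 |
Completion: T1=9  T2=12  T3=15  T4=2  T5=6
Turnaround times: T1=3, T2=12, T3=10, T4=1, T5=1
Average turnaround = (3+12+10+1+1) / 5 = 27/5 = 5.40

5.40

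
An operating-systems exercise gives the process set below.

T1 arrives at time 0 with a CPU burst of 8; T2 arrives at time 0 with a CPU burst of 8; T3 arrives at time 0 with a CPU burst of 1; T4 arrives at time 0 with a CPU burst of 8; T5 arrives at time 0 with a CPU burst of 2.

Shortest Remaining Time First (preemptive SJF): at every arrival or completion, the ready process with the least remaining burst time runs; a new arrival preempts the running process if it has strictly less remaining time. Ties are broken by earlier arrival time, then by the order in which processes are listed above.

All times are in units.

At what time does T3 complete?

1

Schedule: | T3 0-1 | T5 1-3 | T1 3-11 | T2 11-19 | T4 19-27 |
Completion: T1=11  T2=19  T3=1  T4=27  T5=3
Turnaround (C−A): T1=11  T2=19  T3=1  T4=27  T5=3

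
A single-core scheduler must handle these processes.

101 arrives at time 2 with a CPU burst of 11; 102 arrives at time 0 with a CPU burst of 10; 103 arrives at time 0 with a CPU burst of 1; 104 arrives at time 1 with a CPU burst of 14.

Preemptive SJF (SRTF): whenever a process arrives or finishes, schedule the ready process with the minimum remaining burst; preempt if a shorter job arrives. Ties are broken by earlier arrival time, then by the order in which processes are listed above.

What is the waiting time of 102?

1

Timeline: | 103 0-1 | 102 1-11 | 101 11-22 | 104 22-36 |
Completion: 101=22  102=11  103=1  104=36
Turnaround (C−A): 101=20  102=11  103=1  104=35
Waiting(102) = turnaround − burst = 11 − 10 = 1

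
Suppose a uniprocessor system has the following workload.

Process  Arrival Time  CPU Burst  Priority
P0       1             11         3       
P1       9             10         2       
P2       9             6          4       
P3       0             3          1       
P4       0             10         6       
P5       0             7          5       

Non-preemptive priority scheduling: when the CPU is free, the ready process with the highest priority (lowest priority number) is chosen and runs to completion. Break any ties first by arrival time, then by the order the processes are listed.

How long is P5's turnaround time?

37

Schedule: | P3 0-3 | P0 3-14 | P1 14-24 | P2 24-30 | P5 30-37 | P4 37-47 |
Completion: P0=14  P1=24  P2=30  P3=3  P4=47  P5=37
Turnaround (C−A): P0=13  P1=15  P2=21  P3=3  P4=47  P5=37
Turnaround(P5) = completion − arrival = 37 − 0 = 37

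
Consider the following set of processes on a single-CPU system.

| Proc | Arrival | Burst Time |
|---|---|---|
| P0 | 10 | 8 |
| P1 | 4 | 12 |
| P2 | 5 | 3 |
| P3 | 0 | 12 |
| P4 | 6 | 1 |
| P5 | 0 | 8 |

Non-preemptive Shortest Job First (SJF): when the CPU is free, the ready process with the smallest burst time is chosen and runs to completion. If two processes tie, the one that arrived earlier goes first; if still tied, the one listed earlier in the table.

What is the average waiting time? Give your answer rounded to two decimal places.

Gantt: | P5 0-8 | P4 8-9 | P2 9-12 | P0 12-20 | P3 20-32 | P1 32-44 |
Completion: P0=20  P1=44  P2=12  P3=32  P4=9  P5=8
Turnaround (C−A): P0=10  P1=40  P2=7  P3=32  P4=3  P5=8
Waiting times: P0=2, P1=28, P2=4, P3=20, P4=2, P5=0
Average waiting = (2+28+4+20+2+0) / 6 = 56/6 = 9.33

9.33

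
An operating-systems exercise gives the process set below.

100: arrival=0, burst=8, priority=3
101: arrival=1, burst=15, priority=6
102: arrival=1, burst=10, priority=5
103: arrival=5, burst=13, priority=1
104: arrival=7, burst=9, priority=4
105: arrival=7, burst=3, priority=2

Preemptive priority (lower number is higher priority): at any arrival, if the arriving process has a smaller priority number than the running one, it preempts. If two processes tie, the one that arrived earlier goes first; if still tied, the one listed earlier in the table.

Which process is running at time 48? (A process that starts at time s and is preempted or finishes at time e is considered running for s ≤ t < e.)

101

Gantt: | 100 0-5 | 103 5-18 | 105 18-21 | 100 21-24 | 104 24-33 | 102 33-43 | 101 43-58 |
Completion: 100=24  101=58  102=43  103=18  104=33  105=21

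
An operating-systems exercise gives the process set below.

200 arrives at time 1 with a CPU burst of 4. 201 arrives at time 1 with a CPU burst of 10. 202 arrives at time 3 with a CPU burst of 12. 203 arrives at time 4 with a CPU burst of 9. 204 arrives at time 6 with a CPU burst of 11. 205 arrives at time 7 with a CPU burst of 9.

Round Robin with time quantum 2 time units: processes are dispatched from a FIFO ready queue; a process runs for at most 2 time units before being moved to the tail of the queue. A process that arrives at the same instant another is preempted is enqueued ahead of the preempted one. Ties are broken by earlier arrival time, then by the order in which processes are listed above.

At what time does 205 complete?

Timeline: | idle 0-1 | 200 1-3 | 201 3-5 | 202 5-7 | 200 7-9 | 203 9-11 | 201 11-13 | 204 13-15 | 205 15-17 | 202 17-19 | 203 19-21 | 201 21-23 | 204 23-25 | 205 25-27 | 202 27-29 | 203 29-31 | 201 31-33 | 204 33-35 | 205 35-37 | 202 37-39 | 203 39-41 | 201 41-43 | 204 43-45 | 205 45-47 | 202 47-49 | 203 49-50 | 204 50-52 | 205 52-53 | 202 53-55 | 204 55-56 |
Completion: 200=9  201=43  202=55  203=50  204=56  205=53

53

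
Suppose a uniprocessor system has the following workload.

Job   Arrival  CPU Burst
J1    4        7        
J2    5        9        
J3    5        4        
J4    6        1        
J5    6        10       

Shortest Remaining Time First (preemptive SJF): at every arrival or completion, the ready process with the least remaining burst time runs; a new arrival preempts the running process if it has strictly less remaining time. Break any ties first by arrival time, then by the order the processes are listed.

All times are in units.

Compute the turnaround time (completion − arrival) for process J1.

Gantt: | idle 0-4 | J1 4-5 | J3 5-6 | J4 6-7 | J3 7-10 | J1 10-16 | J2 16-25 | J5 25-35 |
Completion: J1=16  J2=25  J3=10  J4=7  J5=35
Turnaround(J1) = completion − arrival = 16 − 4 = 12

12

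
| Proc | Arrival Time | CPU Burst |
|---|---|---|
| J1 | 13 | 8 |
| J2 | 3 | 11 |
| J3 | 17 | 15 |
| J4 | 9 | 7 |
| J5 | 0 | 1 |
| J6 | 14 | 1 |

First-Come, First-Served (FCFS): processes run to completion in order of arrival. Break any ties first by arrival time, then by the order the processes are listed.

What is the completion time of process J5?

Schedule: | J5 0-1 | idle 1-3 | J2 3-14 | J4 14-21 | J1 21-29 | J6 29-30 | J3 30-45 |
Completion: J1=29  J2=14  J3=45  J4=21  J5=1  J6=30
Turnaround (C−A): J1=16  J2=11  J3=28  J4=12  J5=1  J6=16

1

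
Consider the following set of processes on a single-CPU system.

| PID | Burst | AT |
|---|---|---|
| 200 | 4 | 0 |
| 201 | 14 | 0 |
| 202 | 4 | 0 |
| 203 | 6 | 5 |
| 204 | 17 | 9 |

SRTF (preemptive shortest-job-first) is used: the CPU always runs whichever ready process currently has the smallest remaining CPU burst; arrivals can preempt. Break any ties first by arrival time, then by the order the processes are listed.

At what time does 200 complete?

Gantt: | 200 0-4 | 202 4-8 | 203 8-14 | 201 14-28 | 204 28-45 |
Completion: 200=4  201=28  202=8  203=14  204=45

4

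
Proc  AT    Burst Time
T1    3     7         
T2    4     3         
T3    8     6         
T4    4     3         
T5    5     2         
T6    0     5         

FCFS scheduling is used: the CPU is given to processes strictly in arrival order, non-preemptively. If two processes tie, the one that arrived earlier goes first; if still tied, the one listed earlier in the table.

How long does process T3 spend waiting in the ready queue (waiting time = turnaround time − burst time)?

Timeline: | T6 0-5 | T1 5-12 | T2 12-15 | T4 15-18 | T5 18-20 | T3 20-26 |
Completion: T1=12  T2=15  T3=26  T4=18  T5=20  T6=5
Waiting(T3) = turnaround − burst = 18 − 6 = 12

12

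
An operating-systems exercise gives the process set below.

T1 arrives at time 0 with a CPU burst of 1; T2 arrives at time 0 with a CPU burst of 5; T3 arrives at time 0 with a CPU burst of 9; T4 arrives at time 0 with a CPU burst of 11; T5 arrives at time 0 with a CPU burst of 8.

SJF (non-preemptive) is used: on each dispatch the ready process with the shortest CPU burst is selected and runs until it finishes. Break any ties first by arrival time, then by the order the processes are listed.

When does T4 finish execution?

Timeline: | T1 0-1 | T2 1-6 | T5 6-14 | T3 14-23 | T4 23-34 |
Completion: T1=1  T2=6  T3=23  T4=34  T5=14
Turnaround (C−A): T1=1  T2=6  T3=23  T4=34  T5=14

34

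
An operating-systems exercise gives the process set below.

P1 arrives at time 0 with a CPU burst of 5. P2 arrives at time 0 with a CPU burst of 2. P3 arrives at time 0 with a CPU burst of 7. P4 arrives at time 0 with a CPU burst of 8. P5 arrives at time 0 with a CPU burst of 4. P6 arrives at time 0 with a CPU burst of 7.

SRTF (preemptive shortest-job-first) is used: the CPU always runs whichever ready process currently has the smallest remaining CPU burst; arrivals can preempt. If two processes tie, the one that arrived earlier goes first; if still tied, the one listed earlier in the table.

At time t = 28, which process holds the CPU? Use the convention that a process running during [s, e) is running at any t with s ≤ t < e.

Timeline: | P2 0-2 | P5 2-6 | P1 6-11 | P3 11-18 | P6 18-25 | P4 25-33 |
Completion: P1=11  P2=2  P3=18  P4=33  P5=6  P6=25
Turnaround (C−A): P1=11  P2=2  P3=18  P4=33  P5=6  P6=25

P4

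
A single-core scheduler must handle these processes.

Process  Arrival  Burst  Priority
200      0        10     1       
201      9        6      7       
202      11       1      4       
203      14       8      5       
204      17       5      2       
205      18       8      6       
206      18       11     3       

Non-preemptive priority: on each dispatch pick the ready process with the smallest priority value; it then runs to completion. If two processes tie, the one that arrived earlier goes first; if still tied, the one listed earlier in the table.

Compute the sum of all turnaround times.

101

Timeline: | 200 0-10 | 201 10-16 | 202 16-17 | 204 17-22 | 206 22-33 | 203 33-41 | 205 41-49 |
Completion: 200=10  201=16  202=17  203=41  204=22  205=49  206=33
Turnaround (C−A): 200=10  201=7  202=6  203=27  204=5  205=31  206=15
Turnaround = completion − arrival: 200=10, 201=7, 202=6, 203=27, 204=5, 205=31, 206=15
Total turnaround = 10 + 7 + 6 + 27 + 5 + 31 + 15 = 101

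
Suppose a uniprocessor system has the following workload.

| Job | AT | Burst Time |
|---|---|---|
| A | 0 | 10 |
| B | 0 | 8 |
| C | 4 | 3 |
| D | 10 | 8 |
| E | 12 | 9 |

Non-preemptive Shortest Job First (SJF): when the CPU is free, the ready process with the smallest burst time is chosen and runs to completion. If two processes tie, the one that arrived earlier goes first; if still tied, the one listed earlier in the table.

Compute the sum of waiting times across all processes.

Gantt: | B 0-8 | C 8-11 | D 11-19 | E 19-28 | A 28-38 |
Completion: A=38  B=8  C=11  D=19  E=28
Waiting = turnaround − burst: A=28, B=0, C=4, D=1, E=7
Total waiting = 28 + 0 + 4 + 1 + 7 = 40

40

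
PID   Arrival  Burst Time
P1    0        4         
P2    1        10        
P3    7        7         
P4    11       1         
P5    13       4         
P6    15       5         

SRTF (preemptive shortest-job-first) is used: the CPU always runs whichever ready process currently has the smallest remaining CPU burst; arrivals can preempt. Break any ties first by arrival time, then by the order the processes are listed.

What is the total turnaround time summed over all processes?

Schedule: | P1 0-4 | P2 4-11 | P4 11-12 | P2 12-15 | P5 15-19 | P6 19-24 | P3 24-31 |
Completion: P1=4  P2=15  P3=31  P4=12  P5=19  P6=24
Turnaround (C−A): P1=4  P2=14  P3=24  P4=1  P5=6  P6=9
Turnaround = completion − arrival: P1=4, P2=14, P3=24, P4=1, P5=6, P6=9
Total turnaround = 4 + 14 + 24 + 1 + 6 + 9 = 58

58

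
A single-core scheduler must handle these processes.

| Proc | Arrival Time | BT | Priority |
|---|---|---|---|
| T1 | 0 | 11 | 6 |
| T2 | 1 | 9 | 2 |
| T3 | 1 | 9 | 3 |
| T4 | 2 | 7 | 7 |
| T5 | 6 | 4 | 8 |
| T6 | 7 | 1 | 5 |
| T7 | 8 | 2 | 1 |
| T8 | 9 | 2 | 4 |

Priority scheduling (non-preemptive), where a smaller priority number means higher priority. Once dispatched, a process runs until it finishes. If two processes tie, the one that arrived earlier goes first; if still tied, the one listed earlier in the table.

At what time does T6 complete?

34

Schedule: | T1 0-11 | T7 11-13 | T2 13-22 | T3 22-31 | T8 31-33 | T6 33-34 | T4 34-41 | T5 41-45 |
Completion: T1=11  T2=22  T3=31  T4=41  T5=45  T6=34  T7=13  T8=33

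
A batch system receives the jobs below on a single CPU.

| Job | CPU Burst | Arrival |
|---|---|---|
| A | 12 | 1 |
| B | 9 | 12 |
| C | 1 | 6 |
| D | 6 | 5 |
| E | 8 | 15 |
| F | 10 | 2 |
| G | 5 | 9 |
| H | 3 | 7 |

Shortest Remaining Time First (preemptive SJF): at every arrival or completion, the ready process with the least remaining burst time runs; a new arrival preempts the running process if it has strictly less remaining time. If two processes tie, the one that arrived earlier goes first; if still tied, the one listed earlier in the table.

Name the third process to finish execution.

D

Gantt: | idle 0-1 | A 1-2 | F 2-5 | D 5-6 | C 6-7 | H 7-10 | D 10-15 | G 15-20 | F 20-27 | E 27-35 | B 35-44 | A 44-55 |
Completion: A=55  B=44  C=7  D=15  E=35  F=27  G=20  H=10
Turnaround (C−A): A=54  B=32  C=1  D=10  E=20  F=25  G=11  H=3
Finish order: C → H → D → G → F → E → B → A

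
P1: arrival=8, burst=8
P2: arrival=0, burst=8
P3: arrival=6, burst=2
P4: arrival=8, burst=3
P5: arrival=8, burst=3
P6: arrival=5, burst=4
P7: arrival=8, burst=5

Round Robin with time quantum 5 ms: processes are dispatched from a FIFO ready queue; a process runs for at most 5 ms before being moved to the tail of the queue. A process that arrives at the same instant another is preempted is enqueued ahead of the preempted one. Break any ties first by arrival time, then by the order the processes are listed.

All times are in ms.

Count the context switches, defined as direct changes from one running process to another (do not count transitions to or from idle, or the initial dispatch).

Gantt: | P2 0-5 | P6 5-9 | P2 9-12 | P3 12-14 | P1 14-19 | P4 19-22 | P5 22-25 | P7 25-30 | P1 30-33 |
Completion: P1=33  P2=12  P3=14  P4=22  P5=25  P6=9  P7=30

8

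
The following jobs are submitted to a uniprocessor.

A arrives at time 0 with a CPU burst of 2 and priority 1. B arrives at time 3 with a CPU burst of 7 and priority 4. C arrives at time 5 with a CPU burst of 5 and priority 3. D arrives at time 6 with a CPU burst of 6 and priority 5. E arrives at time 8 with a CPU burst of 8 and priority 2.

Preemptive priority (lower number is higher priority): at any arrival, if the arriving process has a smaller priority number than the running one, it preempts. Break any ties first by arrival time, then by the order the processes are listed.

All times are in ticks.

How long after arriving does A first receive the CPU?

0

Gantt: | A 0-2 | idle 2-3 | B 3-5 | C 5-8 | E 8-16 | C 16-18 | B 18-23 | D 23-29 |
Completion: A=2  B=23  C=18  D=29  E=16
Turnaround (C−A): A=2  B=20  C=13  D=23  E=8
Response(A) = first start − arrival = 0 − 0 = 0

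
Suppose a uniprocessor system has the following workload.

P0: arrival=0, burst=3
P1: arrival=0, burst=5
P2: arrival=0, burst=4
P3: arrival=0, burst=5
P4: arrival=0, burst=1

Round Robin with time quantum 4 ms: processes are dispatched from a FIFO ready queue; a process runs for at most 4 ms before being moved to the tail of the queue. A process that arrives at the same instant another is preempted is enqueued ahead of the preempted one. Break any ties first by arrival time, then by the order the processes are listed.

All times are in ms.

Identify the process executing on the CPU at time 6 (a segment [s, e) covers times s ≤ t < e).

Schedule: | P0 0-3 | P1 3-7 | P2 7-11 | P3 11-15 | P4 15-16 | P1 16-17 | P3 17-18 |
Completion: P0=3  P1=17  P2=11  P3=18  P4=16

P1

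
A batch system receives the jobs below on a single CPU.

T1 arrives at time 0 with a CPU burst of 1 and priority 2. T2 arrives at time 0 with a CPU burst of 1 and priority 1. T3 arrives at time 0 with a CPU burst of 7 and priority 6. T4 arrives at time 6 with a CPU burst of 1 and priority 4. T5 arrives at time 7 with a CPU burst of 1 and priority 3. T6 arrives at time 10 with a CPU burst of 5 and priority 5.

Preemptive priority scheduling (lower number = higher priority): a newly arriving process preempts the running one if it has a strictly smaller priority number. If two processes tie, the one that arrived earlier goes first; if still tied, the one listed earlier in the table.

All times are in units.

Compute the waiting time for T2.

0

Timeline: | T2 0-1 | T1 1-2 | T3 2-6 | T4 6-7 | T5 7-8 | T3 8-10 | T6 10-15 | T3 15-16 |
Completion: T1=2  T2=1  T3=16  T4=7  T5=8  T6=15
Turnaround (C−A): T1=2  T2=1  T3=16  T4=1  T5=1  T6=5
Waiting(T2) = turnaround − burst = 1 − 1 = 0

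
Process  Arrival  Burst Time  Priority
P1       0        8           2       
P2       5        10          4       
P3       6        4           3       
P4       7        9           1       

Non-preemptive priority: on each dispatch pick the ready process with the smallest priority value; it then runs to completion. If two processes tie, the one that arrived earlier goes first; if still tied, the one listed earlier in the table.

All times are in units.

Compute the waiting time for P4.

Gantt: | P1 0-8 | P4 8-17 | P3 17-21 | P2 21-31 |
Completion: P1=8  P2=31  P3=21  P4=17
Turnaround (C−A): P1=8  P2=26  P3=15  P4=10
Waiting(P4) = turnaround − burst = 10 − 9 = 1

1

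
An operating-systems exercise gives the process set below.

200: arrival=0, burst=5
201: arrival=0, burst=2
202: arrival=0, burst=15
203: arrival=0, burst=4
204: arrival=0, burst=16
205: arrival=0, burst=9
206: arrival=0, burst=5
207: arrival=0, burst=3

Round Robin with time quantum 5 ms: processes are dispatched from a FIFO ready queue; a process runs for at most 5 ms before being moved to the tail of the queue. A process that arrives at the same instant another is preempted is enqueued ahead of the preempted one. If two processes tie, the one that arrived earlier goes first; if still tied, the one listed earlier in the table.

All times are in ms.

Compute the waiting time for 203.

12

Gantt: | 200 0-5 | 201 5-7 | 202 7-12 | 203 12-16 | 204 16-21 | 205 21-26 | 206 26-31 | 207 31-34 | 202 34-39 | 204 39-44 | 205 44-48 | 202 48-53 | 204 53-59 |
Completion: 200=5  201=7  202=53  203=16  204=59  205=48  206=31  207=34
Turnaround (C−A): 200=5  201=7  202=53  203=16  204=59  205=48  206=31  207=34
Waiting(203) = turnaround − burst = 16 − 4 = 12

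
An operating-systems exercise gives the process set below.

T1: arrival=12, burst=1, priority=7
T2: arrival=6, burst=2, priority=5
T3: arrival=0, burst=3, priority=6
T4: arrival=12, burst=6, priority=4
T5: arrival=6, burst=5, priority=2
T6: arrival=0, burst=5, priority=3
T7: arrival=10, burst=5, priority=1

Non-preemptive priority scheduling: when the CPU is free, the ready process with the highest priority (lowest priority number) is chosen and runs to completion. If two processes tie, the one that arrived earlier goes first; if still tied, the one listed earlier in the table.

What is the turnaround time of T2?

20

Schedule: | T6 0-5 | T3 5-8 | T5 8-13 | T7 13-18 | T4 18-24 | T2 24-26 | T1 26-27 |
Completion: T1=27  T2=26  T3=8  T4=24  T5=13  T6=5  T7=18
Turnaround (C−A): T1=15  T2=20  T3=8  T4=12  T5=7  T6=5  T7=8
Turnaround(T2) = completion − arrival = 26 − 6 = 20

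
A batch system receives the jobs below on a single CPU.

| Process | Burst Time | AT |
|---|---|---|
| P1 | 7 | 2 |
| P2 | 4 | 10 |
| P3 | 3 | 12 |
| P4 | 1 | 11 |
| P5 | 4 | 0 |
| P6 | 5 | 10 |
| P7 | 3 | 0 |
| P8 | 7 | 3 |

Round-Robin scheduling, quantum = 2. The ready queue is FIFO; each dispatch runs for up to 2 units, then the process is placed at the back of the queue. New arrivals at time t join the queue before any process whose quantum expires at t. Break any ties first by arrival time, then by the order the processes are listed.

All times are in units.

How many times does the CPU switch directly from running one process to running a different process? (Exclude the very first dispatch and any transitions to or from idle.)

19

Gantt: | P5 0-2 | P7 2-4 | P1 4-6 | P5 6-8 | P8 8-10 | P7 10-11 | P1 11-13 | P2 13-15 | P6 15-17 | P8 17-19 | P4 19-20 | P3 20-22 | P1 22-24 | P2 24-26 | P6 26-28 | P8 28-30 | P3 30-31 | P1 31-32 | P6 32-33 | P8 33-34 |
Completion: P1=32  P2=26  P3=31  P4=20  P5=8  P6=33  P7=11  P8=34
Turnaround (C−A): P1=30  P2=16  P3=19  P4=9  P5=8  P6=23  P7=11  P8=31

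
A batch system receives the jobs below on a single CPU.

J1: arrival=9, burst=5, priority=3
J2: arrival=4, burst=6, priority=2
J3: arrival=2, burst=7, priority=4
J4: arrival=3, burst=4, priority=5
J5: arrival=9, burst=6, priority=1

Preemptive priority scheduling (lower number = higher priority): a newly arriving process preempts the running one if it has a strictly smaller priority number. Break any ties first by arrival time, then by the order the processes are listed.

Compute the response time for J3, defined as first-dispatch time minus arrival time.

Gantt: | idle 0-2 | J3 2-4 | J2 4-9 | J5 9-15 | J2 15-16 | J1 16-21 | J3 21-26 | J4 26-30 |
Completion: J1=21  J2=16  J3=26  J4=30  J5=15
Response(J3) = first start − arrival = 2 − 2 = 0

0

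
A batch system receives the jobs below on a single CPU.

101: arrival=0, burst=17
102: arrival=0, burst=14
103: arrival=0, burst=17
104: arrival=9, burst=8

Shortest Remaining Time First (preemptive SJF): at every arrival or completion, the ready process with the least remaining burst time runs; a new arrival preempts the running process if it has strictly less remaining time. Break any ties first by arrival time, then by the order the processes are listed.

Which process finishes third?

101

Gantt: | 102 0-14 | 104 14-22 | 101 22-39 | 103 39-56 |
Completion: 101=39  102=14  103=56  104=22
Finish order: 102 → 104 → 101 → 103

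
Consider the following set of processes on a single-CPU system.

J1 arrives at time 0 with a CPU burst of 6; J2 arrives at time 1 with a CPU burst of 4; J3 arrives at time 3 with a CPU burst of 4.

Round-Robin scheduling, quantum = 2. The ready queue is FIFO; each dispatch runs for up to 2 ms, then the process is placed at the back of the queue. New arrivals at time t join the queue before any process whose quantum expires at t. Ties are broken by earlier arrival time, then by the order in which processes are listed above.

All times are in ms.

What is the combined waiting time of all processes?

18

Gantt: | J1 0-2 | J2 2-4 | J1 4-6 | J3 6-8 | J2 8-10 | J1 10-12 | J3 12-14 |
Completion: J1=12  J2=10  J3=14
Waiting = turnaround − burst: J1=6, J2=5, J3=7
Total waiting = 6 + 5 + 7 = 18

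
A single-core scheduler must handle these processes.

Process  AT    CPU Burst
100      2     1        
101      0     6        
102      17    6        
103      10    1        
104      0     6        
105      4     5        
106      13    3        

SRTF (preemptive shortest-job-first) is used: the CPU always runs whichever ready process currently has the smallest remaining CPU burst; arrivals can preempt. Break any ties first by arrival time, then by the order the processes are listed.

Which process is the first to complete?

100

Timeline: | 101 0-2 | 100 2-3 | 101 3-7 | 105 7-10 | 103 10-11 | 105 11-13 | 106 13-16 | 104 16-22 | 102 22-28 |
Completion: 100=3  101=7  102=28  103=11  104=22  105=13  106=16
Turnaround (C−A): 100=1  101=7  102=11  103=1  104=22  105=9  106=3
Finish order: 100 → 101 → 103 → 105 → 106 → 104 → 102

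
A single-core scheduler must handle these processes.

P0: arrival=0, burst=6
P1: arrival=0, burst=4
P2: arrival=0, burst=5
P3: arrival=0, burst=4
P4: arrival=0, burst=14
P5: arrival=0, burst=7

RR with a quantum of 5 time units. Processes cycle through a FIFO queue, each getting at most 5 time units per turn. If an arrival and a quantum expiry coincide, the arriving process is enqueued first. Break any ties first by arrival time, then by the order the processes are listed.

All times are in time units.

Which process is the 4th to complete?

Schedule: | P0 0-5 | P1 5-9 | P2 9-14 | P3 14-18 | P4 18-23 | P5 23-28 | P0 28-29 | P4 29-34 | P5 34-36 | P4 36-40 |
Completion: P0=29  P1=9  P2=14  P3=18  P4=40  P5=36
Turnaround (C−A): P0=29  P1=9  P2=14  P3=18  P4=40  P5=36
Finish order: P1 → P2 → P3 → P0 → P5 → P4

P0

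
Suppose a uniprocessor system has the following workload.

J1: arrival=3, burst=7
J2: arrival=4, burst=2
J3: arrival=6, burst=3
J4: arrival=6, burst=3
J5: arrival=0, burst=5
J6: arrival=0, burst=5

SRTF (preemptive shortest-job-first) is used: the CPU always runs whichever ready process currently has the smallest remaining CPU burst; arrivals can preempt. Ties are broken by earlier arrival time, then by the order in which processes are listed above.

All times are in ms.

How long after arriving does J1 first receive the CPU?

15

Schedule: | J5 0-5 | J2 5-7 | J3 7-10 | J4 10-13 | J6 13-18 | J1 18-25 |
Completion: J1=25  J2=7  J3=10  J4=13  J5=5  J6=18
Response(J1) = first start − arrival = 18 − 3 = 15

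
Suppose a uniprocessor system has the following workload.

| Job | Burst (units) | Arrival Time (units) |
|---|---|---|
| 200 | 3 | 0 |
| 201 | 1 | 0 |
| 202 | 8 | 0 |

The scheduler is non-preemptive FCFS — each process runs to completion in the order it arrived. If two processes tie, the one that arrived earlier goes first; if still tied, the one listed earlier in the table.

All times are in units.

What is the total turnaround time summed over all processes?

19

Schedule: | 200 0-3 | 201 3-4 | 202 4-12 |
Completion: 200=3  201=4  202=12
Turnaround (C−A): 200=3  201=4  202=12
Turnaround = completion − arrival: 200=3, 201=4, 202=12
Total turnaround = 3 + 4 + 12 = 19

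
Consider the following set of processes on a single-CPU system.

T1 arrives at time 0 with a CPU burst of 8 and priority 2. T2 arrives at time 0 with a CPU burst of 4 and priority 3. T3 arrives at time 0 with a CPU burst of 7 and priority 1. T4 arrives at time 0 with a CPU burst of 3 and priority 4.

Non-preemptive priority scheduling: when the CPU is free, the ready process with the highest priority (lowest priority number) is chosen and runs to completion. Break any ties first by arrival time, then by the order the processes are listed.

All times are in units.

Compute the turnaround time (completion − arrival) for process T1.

15

Timeline: | T3 0-7 | T1 7-15 | T2 15-19 | T4 19-22 |
Completion: T1=15  T2=19  T3=7  T4=22
Turnaround (C−A): T1=15  T2=19  T3=7  T4=22
Turnaround(T1) = completion − arrival = 15 − 0 = 15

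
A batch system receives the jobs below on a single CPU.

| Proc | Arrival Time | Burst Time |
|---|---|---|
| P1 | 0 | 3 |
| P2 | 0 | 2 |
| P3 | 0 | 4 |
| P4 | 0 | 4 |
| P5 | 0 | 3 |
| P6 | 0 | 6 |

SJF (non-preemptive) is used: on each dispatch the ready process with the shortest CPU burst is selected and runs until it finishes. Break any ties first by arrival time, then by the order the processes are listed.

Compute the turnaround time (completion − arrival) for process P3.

12

Schedule: | P2 0-2 | P1 2-5 | P5 5-8 | P3 8-12 | P4 12-16 | P6 16-22 |
Completion: P1=5  P2=2  P3=12  P4=16  P5=8  P6=22
Turnaround(P3) = completion − arrival = 12 − 0 = 12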